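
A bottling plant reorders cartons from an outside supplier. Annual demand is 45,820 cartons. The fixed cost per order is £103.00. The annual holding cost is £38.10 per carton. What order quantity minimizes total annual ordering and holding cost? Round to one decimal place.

Q* ≈ 497.7 cartons

EOQ = √(2DS / H) = √(2 × 45,820 × 103 / 38.1).
= √(9,438,920 / 38.1) = √247,740.6824 ≈ 497.736.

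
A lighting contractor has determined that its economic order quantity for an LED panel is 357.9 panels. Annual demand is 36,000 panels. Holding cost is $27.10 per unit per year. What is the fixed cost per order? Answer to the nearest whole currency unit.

S ≈ $48

Squaring Q* = √(2DS/H) gives Q*² = 2DS/H.
From Q* = √(2DS/H): S = Q*²H / (2D) = 357.9² × 27.1 / (2 × 36,000) = 48.2126.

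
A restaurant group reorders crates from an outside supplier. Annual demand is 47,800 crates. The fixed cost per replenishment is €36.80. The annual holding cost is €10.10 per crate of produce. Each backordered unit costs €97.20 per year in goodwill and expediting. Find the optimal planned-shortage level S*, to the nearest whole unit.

With planned backorders, Q* = √(2DS/H) · √((H+B)/B).
√(2DS/H) = √(2 × 47,800 × 36.8 / 10.1) = 590.190.
√((H+B)/B) = √((10.1+97.2)/97.2) = 1.0507.
Q* ≈ 620.096.
S* = Q* · H/(H+B) = 620.096 × 10.1/107.3 ≈ 58.369.

S* ≈ 58 crates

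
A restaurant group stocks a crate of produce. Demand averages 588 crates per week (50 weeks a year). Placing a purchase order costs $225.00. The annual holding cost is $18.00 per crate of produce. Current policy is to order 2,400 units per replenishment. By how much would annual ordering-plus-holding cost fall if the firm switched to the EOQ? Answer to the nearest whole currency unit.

Extra cost ≈ $8,924 per year

Annual demand D = 588 × 50 = 29,400.
EOQ = √(2DS/H) = √(2 × 29,400 × 225 / 18) ≈ 857.32.
Cost at Q* = (D/Q*)S + (Q*/2)H = √(2DSH) ≈ $15,431.79.
Cost at Q = 2,400: (29,400/2,400)×225 + (2,400/2)×18 = $2,756.25 + $21,600.00 = $24,356.25.
Excess = $24,356.25 − $15,431.79 = $8,924.46.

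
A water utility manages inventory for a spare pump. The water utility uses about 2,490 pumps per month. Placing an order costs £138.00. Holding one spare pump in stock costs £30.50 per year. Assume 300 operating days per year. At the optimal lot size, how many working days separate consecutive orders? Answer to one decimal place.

T ≈ 5.2 days

Annual demand D = 2,490 × 12 = 29,880.
The optimal lot size = √(2DS/H) = √(2 × 29,880 × 138 / 30.5) ≈ 519.99.
Cycle time = Q*/D × 300 = 519.99 / 29,880 × 300 ≈ 5.221 days.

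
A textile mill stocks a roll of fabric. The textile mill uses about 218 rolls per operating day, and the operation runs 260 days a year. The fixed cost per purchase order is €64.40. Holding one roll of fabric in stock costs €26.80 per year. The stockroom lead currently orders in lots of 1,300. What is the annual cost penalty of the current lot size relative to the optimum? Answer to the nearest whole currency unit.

Extra cost ≈ €6,240 per year

Annual demand D = 218 × 260 = 56,680.
EOQ = √(2DS/H) = √(2 × 56,680 × 64.4 / 26.8) ≈ 521.92.
Cost at Q* = (D/Q*)S + (Q*/2)H = √(2DSH) ≈ €13,987.50.
Cost at Q = 1,300: (56,680/1,300)×64.4 + (1,300/2)×26.8 = €2,807.84 + €17,420.00 = €20,227.84.
Excess = €20,227.84 − €13,987.50 = €6,240.34.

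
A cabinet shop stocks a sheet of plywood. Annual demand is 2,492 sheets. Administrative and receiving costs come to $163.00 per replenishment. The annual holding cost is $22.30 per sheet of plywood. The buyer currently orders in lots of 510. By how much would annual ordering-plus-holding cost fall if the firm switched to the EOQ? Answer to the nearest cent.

EOQ = √(2DS/H) = √(2 × 2,492 × 163 / 22.3) ≈ 190.87.
Cost at Q* = (D/Q*)S + (Q*/2)H = √(2DSH) ≈ $4,256.33.
Cost at Q = 510: (2,492/510)×163 + (510/2)×22.3 = $796.46 + $5,686.50 = $6,482.96.
Excess = $6,482.96 − $4,256.33 = $2,226.63.

Extra cost ≈ $2,226.63 per year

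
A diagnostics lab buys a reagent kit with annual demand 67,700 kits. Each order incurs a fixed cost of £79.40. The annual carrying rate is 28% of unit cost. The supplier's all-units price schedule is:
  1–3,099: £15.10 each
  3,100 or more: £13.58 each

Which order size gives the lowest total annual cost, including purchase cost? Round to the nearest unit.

Holding cost per unit per year at price C is H = 0.28·C.
Evaluate total cost at each tier's feasible EOQ or, if the EOQ is below the tier, at the tier's minimum quantity.
EOQ at £15.10 = 1594.6 (feasible in tier 1): TC = 67,700×£15.10 + (67,700/1594.6)×79.4 + (1594.6/2)×0.28×£15.10 = £1,029,011.97.
EOQ at £13.58 = 1681.5 < 3100, so use break Q=3100: TC = 67,700×£13.58 + (67,700/3100.0)×79.4 + (3100.0/2)×0.28×£13.58 = £926,993.71.
Lowest total cost is £926,993.71 at Q = 3100.0.

Q* ≈ 3,100 kits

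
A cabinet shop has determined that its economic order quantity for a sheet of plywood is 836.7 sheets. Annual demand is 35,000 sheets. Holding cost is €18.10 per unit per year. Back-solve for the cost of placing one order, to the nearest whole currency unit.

S ≈ €181

Invert the EOQ relation Q*² = 2DS/H.
From Q* = √(2DS/H): S = Q*²H / (2D) = 836.7² × 18.1 / (2 × 35,000) = 181.0173.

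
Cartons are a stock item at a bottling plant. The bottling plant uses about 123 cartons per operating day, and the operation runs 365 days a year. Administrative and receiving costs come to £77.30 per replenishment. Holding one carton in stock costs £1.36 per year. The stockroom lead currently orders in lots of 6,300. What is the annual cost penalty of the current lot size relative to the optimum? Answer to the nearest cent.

Extra cost ≈ £1,762.49 per year

Annual demand D = 123 × 365 = 44,895.
EOQ = √(2DS/H) = √(2 × 44,895 × 77.3 / 1.36) ≈ 2259.09.
Cost at Q* = (D/Q*)S + (Q*/2)H = √(2DSH) ≈ £3,072.37.
Cost at Q = 6,300: (44,895/6,300)×77.3 + (6,300/2)×1.36 = £550.85 + £4,284.00 = £4,834.85.
Excess = £4,834.85 − £3,072.37 = £1,762.49.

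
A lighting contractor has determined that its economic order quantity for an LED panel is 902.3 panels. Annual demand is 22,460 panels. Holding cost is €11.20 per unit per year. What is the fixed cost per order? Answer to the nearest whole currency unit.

Squaring Q* = √(2DS/H) gives Q*² = 2DS/H.
From Q* = √(2DS/H): S = Q*²H / (2D) = 902.3² × 11.2 / (2 × 22,460) = 202.9926.

S ≈ €203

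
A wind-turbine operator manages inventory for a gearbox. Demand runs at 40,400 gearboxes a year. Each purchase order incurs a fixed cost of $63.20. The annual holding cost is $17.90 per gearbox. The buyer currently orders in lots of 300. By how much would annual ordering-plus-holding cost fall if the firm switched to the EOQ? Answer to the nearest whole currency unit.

EOQ = √(2DS/H) = √(2 × 40,400 × 63.2 / 17.9) ≈ 534.12.
Cost at Q* = (D/Q*)S + (Q*/2)H = √(2DSH) ≈ $9,560.72.
Cost at Q = 300: (40,400/300)×63.2 + (300/2)×17.9 = $8,510.93 + $2,685.00 = $11,195.93.
Excess = $11,195.93 − $9,560.72 = $1,635.21.

Extra cost ≈ $1,635 per year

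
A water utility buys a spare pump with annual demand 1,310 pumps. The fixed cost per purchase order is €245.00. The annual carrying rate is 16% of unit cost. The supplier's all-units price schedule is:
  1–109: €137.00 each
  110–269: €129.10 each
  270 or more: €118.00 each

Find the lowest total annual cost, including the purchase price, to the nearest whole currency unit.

Holding cost per unit per year at price C is H = 0.16·C.
For each price level, check whether its EOQ is feasible; otherwise the best quantity at that price is the breakpoint.
Tier 1 (€137.00): EOQ = 171.1 exceeds tier's upper bound 109, so this tier is dominated.
EOQ at €129.10 = 176.3 (feasible in tier 2): TC = 1,310×€129.10 + (1,310/176.3)×245 + (176.3/2)×0.16×€129.10 = €172,762.30.
EOQ at €118.00 = 184.4 < 270, so use break Q=270: TC = 1,310×€118.00 + (1,310/270.0)×245 + (270.0/2)×0.16×€118.00 = €158,317.50.
Lowest total cost among the candidates is at Q = 270.0.

TC* ≈ €158,318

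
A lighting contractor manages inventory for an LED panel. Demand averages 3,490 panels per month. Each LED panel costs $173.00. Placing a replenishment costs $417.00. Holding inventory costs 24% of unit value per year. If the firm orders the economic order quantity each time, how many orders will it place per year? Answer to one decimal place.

N ≈ 45.7 orders per year

Annual demand D = 3,490 × 12 = 41,880.
Holding cost H = 0.24 × $173.00 = $41.5200 per unit per year.
EOQ = √(2DS/H) = √(2 × 41,880 × 417 / 41.52) ≈ 917.19.
Orders per year = D / Q* = 41,880 / 917.19 ≈ 45.661.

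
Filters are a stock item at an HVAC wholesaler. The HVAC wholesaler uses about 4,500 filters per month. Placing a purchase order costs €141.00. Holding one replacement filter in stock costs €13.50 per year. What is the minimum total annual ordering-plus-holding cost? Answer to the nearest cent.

Annual demand D = 4,500 × 12 = 54,000.
EOQ = √(2DS/H) = √(2 × 54,000 × 141 / 13.5) ≈ 1062.07.
At the optimum the two cost components are equal, so total cost = 2·(Q*/2)H = Q*·H.
Minimum total = √(2DSH) = √(2 × 54,000 × 141 × 13.5) ≈ 14337.991.

TC* ≈ €14,337.99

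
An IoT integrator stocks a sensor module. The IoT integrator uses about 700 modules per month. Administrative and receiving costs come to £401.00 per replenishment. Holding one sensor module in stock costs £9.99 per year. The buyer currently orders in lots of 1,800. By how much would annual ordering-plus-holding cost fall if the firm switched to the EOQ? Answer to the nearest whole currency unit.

Extra cost ≈ £2,659 per year

Annual demand D = 700 × 12 = 8,400.
EOQ = √(2DS/H) = √(2 × 8,400 × 401 / 9.99) ≈ 821.19.
Cost at Q* = (D/Q*)S + (Q*/2)H = √(2DSH) ≈ £8,203.70.
Cost at Q = 1,800: (8,400/1,800)×401 + (1,800/2)×9.99 = £1,871.33 + £8,991.00 = £10,862.33.
Excess = £10,862.33 − £8,203.70 = £2,658.64.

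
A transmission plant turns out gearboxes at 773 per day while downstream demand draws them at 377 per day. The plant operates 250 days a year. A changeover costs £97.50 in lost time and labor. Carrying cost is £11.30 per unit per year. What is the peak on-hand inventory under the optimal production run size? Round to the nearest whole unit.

I_max ≈ 913 gearboxes

Annual demand D = 377 × 250 = 94,250.
Production build-up factor (1 − d/p) = 1 − 377/773 = 0.5123.
Q* = √(2DS / (H(1 − d/p))) = √(2 × 94,250 × 97.5 / (11.3 × 0.5123)).
= √(18,378,750 / 5.7889) ≈ 1781.808.
Maximum inventory = Q*(1 − d/p) = 1781.808 × 0.5123 ≈ 912.802.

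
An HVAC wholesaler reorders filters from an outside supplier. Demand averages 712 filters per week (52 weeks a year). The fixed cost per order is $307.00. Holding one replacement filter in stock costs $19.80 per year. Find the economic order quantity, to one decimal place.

Annual demand D = 712 × 52 = 37,024.
EOQ = √(2DS / H) = √(2 × 37,024 × 307 / 19.8).
= √(22,732,736 / 19.8) = √1,148,117.9798 ≈ 1071.503.

Q* ≈ 1,071.5 filters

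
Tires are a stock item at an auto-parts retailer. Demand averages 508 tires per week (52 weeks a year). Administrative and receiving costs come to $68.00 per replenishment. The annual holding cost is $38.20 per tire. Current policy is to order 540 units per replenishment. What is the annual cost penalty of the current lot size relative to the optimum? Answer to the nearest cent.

Extra cost ≈ $1,925.67 per year

Annual demand D = 508 × 52 = 26,416.
EOQ = √(2DS/H) = √(2 × 26,416 × 68 / 38.2) ≈ 306.67.
Cost at Q* = (D/Q*)S + (Q*/2)H = √(2DSH) ≈ $11,714.79.
Cost at Q = 540: (26,416/540)×68 + (540/2)×38.2 = $3,326.46 + $10,314.00 = $13,640.46.
Excess = $13,640.46 − $11,714.79 = $1,925.67.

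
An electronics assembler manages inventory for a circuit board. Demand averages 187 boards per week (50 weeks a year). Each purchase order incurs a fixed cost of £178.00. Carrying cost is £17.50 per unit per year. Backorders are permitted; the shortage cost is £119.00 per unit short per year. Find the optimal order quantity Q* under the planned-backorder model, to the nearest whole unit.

Annual demand D = 187 × 50 = 9,350.
With planned backorders, Q* = √(2DS/H) · √((H+B)/B).
√(2DS/H) = √(2 × 9,350 × 178 / 17.5) = 436.126.
√((H+B)/B) = √((17.5+119)/119) = 1.0710.
Q* ≈ 467.094.

Q* ≈ 467 boards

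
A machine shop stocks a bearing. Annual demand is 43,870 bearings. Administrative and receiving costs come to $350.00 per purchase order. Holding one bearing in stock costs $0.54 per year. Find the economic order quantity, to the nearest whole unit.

Q* ≈ 7,541 bearings

EOQ = √(2DS / H) = √(2 × 43,870 × 350 / 0.54).
= √(30,709,000 / 0.54) = √56,868,518.5185 ≈ 7541.122.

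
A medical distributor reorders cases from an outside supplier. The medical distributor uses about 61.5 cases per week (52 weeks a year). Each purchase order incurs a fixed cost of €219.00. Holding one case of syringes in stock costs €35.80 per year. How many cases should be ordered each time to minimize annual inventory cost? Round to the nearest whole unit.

Q* ≈ 198 cases

Annual demand D = 61.5 × 52 = 3,198.
EOQ = √(2DS / H) = √(2 × 3,198 × 219 / 35.8).
= √(1,400,724 / 35.8) = √39,126.3687 ≈ 197.804.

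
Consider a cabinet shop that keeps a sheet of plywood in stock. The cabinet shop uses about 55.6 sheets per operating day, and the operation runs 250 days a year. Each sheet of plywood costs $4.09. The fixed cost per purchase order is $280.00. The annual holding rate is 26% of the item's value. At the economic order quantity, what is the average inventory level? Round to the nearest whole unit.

Average inventory ≈ 1,353 sheets

Annual demand D = 55.6 × 250 = 13,900.
Holding cost H = 0.26 × $4.09 = $1.0634 per unit per year.
The optimal lot size = √(2DS/H) = √(2 × 13,900 × 280 / 1.0634) ≈ 2705.53.
Average inventory = Q*/2 ≈ 2705.53 / 2 = 1352.767.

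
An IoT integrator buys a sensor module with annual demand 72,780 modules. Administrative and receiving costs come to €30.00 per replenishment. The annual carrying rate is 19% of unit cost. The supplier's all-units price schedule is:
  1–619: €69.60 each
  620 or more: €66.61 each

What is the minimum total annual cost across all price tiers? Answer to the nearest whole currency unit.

TC* ≈ €4,855,321

Holding cost per unit per year at price C is H = 0.19·C.
For each price level, check whether its EOQ is feasible; otherwise the best quantity at that price is the breakpoint.
EOQ at €69.60 = 574.6 (feasible in tier 1): TC = 72,780×€69.60 + (72,780/574.6)×30 + (574.6/2)×0.19×€69.60 = €5,073,087.12.
EOQ at €66.61 = 587.4 < 620, so use break Q=620: TC = 72,780×€66.61 + (72,780/620.0)×30 + (620.0/2)×0.19×€66.61 = €4,855,320.74.
Lowest total cost among the candidates is at Q = 620.0.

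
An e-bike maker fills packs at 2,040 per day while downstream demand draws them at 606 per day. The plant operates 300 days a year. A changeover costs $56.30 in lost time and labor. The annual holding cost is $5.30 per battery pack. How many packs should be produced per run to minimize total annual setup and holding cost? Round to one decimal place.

Annual demand D = 606 × 300 = 181,800.
Production build-up factor (1 − d/p) = 1 − 606/2,040 = 0.7029.
Q* = √(2DS / (H(1 − d/p))) = √(2 × 181,800 × 56.3 / (5.3 × 0.7029)).
= √(20,470,680 / 3.7256) ≈ 2344.060.

Q* ≈ 2,344.1 packs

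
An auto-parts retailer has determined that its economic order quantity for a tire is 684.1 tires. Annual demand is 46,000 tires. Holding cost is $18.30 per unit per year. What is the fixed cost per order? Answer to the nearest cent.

S ≈ $93.09

The basic EOQ model gives Q* = √(2DS/H); rearrange for the unknown.
From Q* = √(2DS/H): S = Q*²H / (2D) = 684.1² × 18.3 / (2 × 46,000) = 93.0899.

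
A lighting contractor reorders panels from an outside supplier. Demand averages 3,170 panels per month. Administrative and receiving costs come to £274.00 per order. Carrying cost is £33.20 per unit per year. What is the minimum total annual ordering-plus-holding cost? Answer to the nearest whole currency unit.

TC* ≈ £26,307

Annual demand D = 3,170 × 12 = 38,040.
Q* = √(2DS/H) = √(2 × 38,040 × 274 / 33.2) ≈ 792.39.
At the optimum the two cost components are equal, so total cost = 2·(Q*/2)H = Q*·H.
Minimum total = √(2DSH) = √(2 × 38,040 × 274 × 33.2) ≈ 26307.500.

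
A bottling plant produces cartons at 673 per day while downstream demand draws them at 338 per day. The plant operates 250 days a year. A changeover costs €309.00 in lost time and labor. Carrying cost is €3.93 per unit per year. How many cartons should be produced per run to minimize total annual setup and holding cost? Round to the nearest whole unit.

Annual demand D = 338 × 250 = 84,500.
Production build-up factor (1 − d/p) = 1 − 338/673 = 0.4978.
Q* = √(2DS / (H(1 − d/p))) = √(2 × 84,500 × 309 / (3.93 × 0.4978)).
= √(52,221,000 / 1.9562) ≈ 5166.679.

Q* ≈ 5,167 cartons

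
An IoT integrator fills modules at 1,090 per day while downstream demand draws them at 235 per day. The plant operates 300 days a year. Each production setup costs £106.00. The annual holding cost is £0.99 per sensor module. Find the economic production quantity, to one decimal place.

Q* ≈ 4,387.1 modules

Annual demand D = 235 × 300 = 70,500.
Production build-up factor (1 − d/p) = 1 − 235/1,090 = 0.7844.
Q* = √(2DS / (H(1 − d/p))) = √(2 × 70,500 × 106 / (0.99 × 0.7844)).
= √(14,946,000 / 0.7766) ≈ 4387.075.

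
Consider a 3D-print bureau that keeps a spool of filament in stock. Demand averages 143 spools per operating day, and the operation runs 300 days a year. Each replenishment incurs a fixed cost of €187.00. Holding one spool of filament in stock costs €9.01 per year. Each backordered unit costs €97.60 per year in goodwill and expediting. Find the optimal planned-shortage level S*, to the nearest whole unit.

S* ≈ 118 spools

Annual demand D = 143 × 300 = 42,900.
With planned backorders, Q* = √(2DS/H) · √((H+B)/B).
√(2DS/H) = √(2 × 42,900 × 187 / 9.01) = 1334.449.
√((H+B)/B) = √((9.01+97.6)/97.6) = 1.0451.
Q* ≈ 1394.685.
S* = Q* · H/(H+B) = 1394.685 × 9.01/106.61 ≈ 117.870.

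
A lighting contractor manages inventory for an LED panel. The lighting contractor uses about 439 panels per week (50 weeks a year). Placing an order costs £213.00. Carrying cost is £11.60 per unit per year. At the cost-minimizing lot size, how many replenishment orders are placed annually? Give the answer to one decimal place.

Annual demand D = 439 × 50 = 21,950.
The optimal lot size = √(2DS/H) = √(2 × 21,950 × 213 / 11.6) ≈ 897.83.
Orders per year = D / Q* = 21,950 / 897.83 ≈ 24.448.

N ≈ 24.4 orders per year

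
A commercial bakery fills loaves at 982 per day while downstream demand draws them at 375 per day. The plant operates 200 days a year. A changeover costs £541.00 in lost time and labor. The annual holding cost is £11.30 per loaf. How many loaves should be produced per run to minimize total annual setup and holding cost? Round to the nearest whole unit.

Q* ≈ 3,409 loaves

Annual demand D = 375 × 200 = 75,000.
Production build-up factor (1 − d/p) = 1 − 375/982 = 0.6181.
Q* = √(2DS / (H(1 − d/p))) = √(2 × 75,000 × 541 / (11.3 × 0.6181)).
= √(81,150,000 / 6.9848) ≈ 3408.525.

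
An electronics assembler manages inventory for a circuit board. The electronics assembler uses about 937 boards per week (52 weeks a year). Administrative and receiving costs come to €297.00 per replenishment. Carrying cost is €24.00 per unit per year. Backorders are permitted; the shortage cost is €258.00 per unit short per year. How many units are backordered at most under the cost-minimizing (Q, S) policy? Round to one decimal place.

Annual demand D = 937 × 52 = 48,724.
With planned backorders, Q* = √(2DS/H) · √((H+B)/B).
√(2DS/H) = √(2 × 48,724 × 297 / 24) = 1098.143.
√((H+B)/B) = √((24+258)/258) = 1.0455.
Q* ≈ 1148.084.
S* = Q* · H/(H+B) = 1148.084 × 24/282 ≈ 97.709.

S* ≈ 97.7 boards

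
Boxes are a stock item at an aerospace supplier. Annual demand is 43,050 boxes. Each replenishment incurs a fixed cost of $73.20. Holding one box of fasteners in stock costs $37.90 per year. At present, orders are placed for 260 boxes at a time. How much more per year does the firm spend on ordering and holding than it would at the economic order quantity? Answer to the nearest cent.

Extra cost ≈ $1,591.96 per year

EOQ = √(2DS/H) = √(2 × 43,050 × 73.2 / 37.9) ≈ 407.79.
Cost at Q* = (D/Q*)S + (Q*/2)H = √(2DSH) ≈ $15,455.27.
Cost at Q = 260: (43,050/260)×73.2 + (260/2)×37.9 = $12,120.23 + $4,927.00 = $17,047.23.
Excess = $17,047.23 − $15,455.27 = $1,591.96.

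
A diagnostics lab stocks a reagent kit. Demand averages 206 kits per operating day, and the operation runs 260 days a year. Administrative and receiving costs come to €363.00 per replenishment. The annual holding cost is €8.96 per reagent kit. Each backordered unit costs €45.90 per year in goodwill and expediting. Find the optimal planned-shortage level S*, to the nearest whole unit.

Annual demand D = 206 × 260 = 53,560.
With planned backorders, Q* = √(2DS/H) · √((H+B)/B).
√(2DS/H) = √(2 × 53,560 × 363 / 8.96) = 2083.217.
√((H+B)/B) = √((8.96+45.9)/45.9) = 1.0933.
Q* ≈ 2277.488.
S* = Q* · H/(H+B) = 2277.488 × 8.96/54.86 ≈ 371.970.

S* ≈ 372 kits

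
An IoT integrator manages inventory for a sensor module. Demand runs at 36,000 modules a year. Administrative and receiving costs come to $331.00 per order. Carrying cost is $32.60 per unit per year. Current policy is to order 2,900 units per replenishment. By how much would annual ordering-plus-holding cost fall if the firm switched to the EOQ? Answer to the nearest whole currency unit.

EOQ = √(2DS/H) = √(2 × 36,000 × 331 / 32.6) ≈ 855.01.
Cost at Q* = (D/Q*)S + (Q*/2)H = √(2DSH) ≈ $27,873.34.
Cost at Q = 2,900: (36,000/2,900)×331 + (2,900/2)×32.6 = $4,108.97 + $47,270.00 = $51,378.97.
Excess = $51,378.97 − $27,873.34 = $23,505.62.

Extra cost ≈ $23,506 per year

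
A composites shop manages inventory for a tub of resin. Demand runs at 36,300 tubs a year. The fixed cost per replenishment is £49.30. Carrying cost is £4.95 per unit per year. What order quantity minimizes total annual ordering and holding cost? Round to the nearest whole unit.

Q* ≈ 850 tubs

EOQ = √(2DS / H) = √(2 × 36,300 × 49.3 / 4.95).
= √(3,579,180 / 4.95) = √723,066.6667 ≈ 850.333.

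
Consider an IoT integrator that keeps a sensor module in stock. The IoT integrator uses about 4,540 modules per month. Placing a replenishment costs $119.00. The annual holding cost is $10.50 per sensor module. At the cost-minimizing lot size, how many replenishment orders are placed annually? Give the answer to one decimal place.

Annual demand D = 4,540 × 12 = 54,480.
Q* = √(2DS/H) = √(2 × 54,480 × 119 / 10.5) ≈ 1111.25.
Orders per year = D / Q* = 54,480 / 1111.25 ≈ 49.026.

N ≈ 49.0 orders per year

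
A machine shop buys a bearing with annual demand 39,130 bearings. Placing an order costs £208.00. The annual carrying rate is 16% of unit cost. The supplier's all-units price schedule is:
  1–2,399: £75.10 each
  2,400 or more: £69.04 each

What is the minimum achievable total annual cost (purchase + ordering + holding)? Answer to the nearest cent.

Holding cost per unit per year at price C is H = 0.16·C.
For each price level, check whether its EOQ is feasible; otherwise the best quantity at that price is the breakpoint.
EOQ at £75.10 = 1163.9 (feasible in tier 1): TC = 39,130×£75.10 + (39,130/1163.9)×208 + (1163.9/2)×0.16×£75.10 = £2,952,648.61.
EOQ at £69.04 = 1213.9 < 2400, so use break Q=2400: TC = 39,130×£69.04 + (39,130/2400.0)×208 + (2400.0/2)×0.16×£69.04 = £2,718,182.15.
Lowest total cost among the candidates is at Q = 2400.0.

TC* ≈ £2,718,182.15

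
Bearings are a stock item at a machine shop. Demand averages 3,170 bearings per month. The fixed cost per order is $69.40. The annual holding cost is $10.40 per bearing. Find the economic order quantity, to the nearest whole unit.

Q* ≈ 713 bearings

Annual demand D = 3,170 × 12 = 38,040.
EOQ = √(2DS / H) = √(2 × 38,040 × 69.4 / 10.4).
= √(5,279,952 / 10.4) = √507,687.6923 ≈ 712.522.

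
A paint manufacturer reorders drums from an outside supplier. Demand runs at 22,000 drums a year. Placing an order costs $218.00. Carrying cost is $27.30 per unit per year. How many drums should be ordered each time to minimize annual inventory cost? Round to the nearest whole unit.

EOQ = √(2DS / H) = √(2 × 22,000 × 218 / 27.3).
= √(9,592,000 / 27.3) = √351,355.3114 ≈ 592.752.

Q* ≈ 593 drums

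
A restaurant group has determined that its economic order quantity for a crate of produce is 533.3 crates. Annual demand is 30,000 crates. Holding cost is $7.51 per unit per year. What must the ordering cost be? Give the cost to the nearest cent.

Invert the EOQ relation Q*² = 2DS/H.
From Q* = √(2DS/H): S = Q*²H / (2D) = 533.3² × 7.51 / (2 × 30,000) = 35.5985.

S ≈ $35.60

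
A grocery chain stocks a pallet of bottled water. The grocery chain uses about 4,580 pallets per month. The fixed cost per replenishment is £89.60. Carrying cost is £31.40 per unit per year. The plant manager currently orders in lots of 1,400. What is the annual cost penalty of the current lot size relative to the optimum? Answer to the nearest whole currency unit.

Annual demand D = 4,580 × 12 = 54,960.
EOQ = √(2DS/H) = √(2 × 54,960 × 89.6 / 31.4) ≈ 560.05.
Cost at Q* = (D/Q*)S + (Q*/2)H = √(2DSH) ≈ £17,585.60.
Cost at Q = 1,400: (54,960/1,400)×89.6 + (1,400/2)×31.4 = £3,517.44 + £21,980.00 = £25,497.44.
Excess = £25,497.44 − £17,585.60 = £7,911.84.

Extra cost ≈ £7,912 per year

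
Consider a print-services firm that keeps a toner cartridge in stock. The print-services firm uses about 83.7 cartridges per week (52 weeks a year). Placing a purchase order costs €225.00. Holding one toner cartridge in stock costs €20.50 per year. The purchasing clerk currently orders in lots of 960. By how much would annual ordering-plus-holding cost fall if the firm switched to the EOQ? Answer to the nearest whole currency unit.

Extra cost ≈ €4,524 per year

Annual demand D = 83.7 × 52 = 4,352.4.
EOQ = √(2DS/H) = √(2 × 4,352.4 × 225 / 20.5) ≈ 309.10.
Cost at Q* = (D/Q*)S + (Q*/2)H = √(2DSH) ≈ €6,336.47.
Cost at Q = 960: (4,352.4/960)×225 + (960/2)×20.5 = €1,020.09 + €9,840.00 = €10,860.09.
Excess = €10,860.09 − €6,336.47 = €4,523.62.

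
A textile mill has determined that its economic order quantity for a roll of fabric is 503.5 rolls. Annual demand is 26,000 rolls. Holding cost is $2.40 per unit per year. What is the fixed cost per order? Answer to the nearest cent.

S ≈ $11.70

Invert the EOQ relation Q*² = 2DS/H.
From Q* = √(2DS/H): S = Q*²H / (2D) = 503.5² × 2.4 / (2 × 26,000) = 11.7006.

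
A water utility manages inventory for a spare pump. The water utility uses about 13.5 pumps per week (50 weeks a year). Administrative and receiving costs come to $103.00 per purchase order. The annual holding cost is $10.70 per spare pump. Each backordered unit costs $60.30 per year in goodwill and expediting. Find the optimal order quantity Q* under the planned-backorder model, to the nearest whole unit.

Annual demand D = 13.5 × 50 = 675.
With planned backorders, Q* = √(2DS/H) · √((H+B)/B).
√(2DS/H) = √(2 × 675 × 103 / 10.7) = 113.997.
√((H+B)/B) = √((10.7+60.3)/60.3) = 1.0851.
Q* ≈ 123.698.

Q* ≈ 124 pumps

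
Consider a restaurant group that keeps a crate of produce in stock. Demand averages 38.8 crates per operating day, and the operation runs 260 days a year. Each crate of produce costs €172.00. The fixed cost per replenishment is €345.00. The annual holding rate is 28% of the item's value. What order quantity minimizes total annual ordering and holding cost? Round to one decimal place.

Q* ≈ 380.2 crates

Annual demand D = 38.8 × 260 = 10,088.
Holding cost H = 0.28 × €172.00 = €48.1600 per unit per year.
EOQ = √(2DS / H) = √(2 × 10,088 × 345 / 48.16).
= √(6,960,720 / 48.16) = √144,533.2226 ≈ 380.175.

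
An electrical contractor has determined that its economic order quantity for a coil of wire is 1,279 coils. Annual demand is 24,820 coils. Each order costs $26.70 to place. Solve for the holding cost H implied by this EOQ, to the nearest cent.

Squaring Q* = √(2DS/H) gives Q*² = 2DS/H.
From Q* = √(2DS/H): H = 2DS / Q*² = 2 × 24,820 × 26.7 / 1,279² = 0.8102.

H ≈ $0.81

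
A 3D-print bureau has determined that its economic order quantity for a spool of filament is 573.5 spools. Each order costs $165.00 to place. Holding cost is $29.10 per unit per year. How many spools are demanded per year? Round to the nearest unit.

Invert the EOQ relation Q*² = 2DS/H.
From Q* = √(2DS/H): D = Q*²H / (2S) = 573.5² × 29.1 / (2 × 165) = 29003.198.

D ≈ 29,003 spools per year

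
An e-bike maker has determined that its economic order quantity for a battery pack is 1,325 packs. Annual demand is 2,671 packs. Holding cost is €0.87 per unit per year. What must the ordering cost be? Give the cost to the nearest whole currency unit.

S ≈ €286

Squaring Q* = √(2DS/H) gives Q*² = 2DS/H.
From Q* = √(2DS/H): S = Q*²H / (2D) = 1,325² × 0.87 / (2 × 2,671) = 285.9217.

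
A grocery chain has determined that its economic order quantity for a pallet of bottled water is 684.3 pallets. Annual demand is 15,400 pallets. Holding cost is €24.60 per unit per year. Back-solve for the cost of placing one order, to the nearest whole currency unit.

S ≈ €374

Invert the EOQ relation Q*² = 2DS/H.
From Q* = √(2DS/H): S = Q*²H / (2D) = 684.3² × 24.6 / (2 × 15,400) = 374.0051.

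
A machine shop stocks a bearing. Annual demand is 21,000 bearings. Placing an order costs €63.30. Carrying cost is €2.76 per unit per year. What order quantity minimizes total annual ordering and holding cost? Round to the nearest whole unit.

EOQ = √(2DS / H) = √(2 × 21,000 × 63.3 / 2.76).
= √(2,658,600 / 2.76) = √963,260.8696 ≈ 981.459.

Q* ≈ 981 bearings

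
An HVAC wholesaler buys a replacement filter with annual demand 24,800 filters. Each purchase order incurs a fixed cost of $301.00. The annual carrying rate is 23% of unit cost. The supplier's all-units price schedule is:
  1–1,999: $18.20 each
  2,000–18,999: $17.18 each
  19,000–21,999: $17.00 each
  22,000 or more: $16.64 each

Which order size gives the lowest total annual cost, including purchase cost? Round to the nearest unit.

Q* ≈ 2,000 filters

Holding cost per unit per year at price C is H = 0.23·C.
For each price level, check whether its EOQ is feasible; otherwise the best quantity at that price is the breakpoint.
EOQ at $18.20 = 1888.5 (feasible in tier 1): TC = 24,800×$18.20 + (24,800/1888.5)×301 + (1888.5/2)×0.23×$18.20 = $459,265.40.
EOQ at $17.18 = 1943.8 < 2000, so use break Q=2000: TC = 24,800×$17.18 + (24,800/2000.0)×301 + (2000.0/2)×0.23×$17.18 = $433,747.80.
EOQ at $17.00 = 1954.1 < 19000, so use break Q=19000: TC = 24,800×$17.00 + (24,800/19000.0)×301 + (19000.0/2)×0.23×$17.00 = $459,137.88.
EOQ at $16.64 = 1975.1 < 22000, so use break Q=22000: TC = 24,800×$16.64 + (24,800/22000.0)×301 + (22000.0/2)×0.23×$16.64 = $455,110.51.
Lowest total cost is $433,747.80 at Q = 2000.0.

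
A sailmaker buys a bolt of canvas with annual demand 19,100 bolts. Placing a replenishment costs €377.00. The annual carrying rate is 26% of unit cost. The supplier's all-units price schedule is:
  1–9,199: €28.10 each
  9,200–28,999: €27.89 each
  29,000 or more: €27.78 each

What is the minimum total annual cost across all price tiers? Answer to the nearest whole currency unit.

TC* ≈ €546,968

Holding cost per unit per year at price C is H = 0.26·C.
Evaluate total cost at each tier's feasible EOQ or, if the EOQ is below the tier, at the tier's minimum quantity.
EOQ at €28.10 = 1404.0 (feasible in tier 1): TC = 19,100×€28.10 + (19,100/1404.0)×377 + (1404.0/2)×0.26×€28.10 = €546,967.52.
EOQ at €27.89 = 1409.3 < 9200, so use break Q=9200: TC = 19,100×€27.89 + (19,100/9200.0)×377 + (9200.0/2)×0.26×€27.89 = €566,838.12.
EOQ at €27.78 = 1412.0 < 29000, so use break Q=29000: TC = 19,100×€27.78 + (19,100/29000.0)×377 + (29000.0/2)×0.26×€27.78 = €635,576.90.
Lowest total cost among the candidates is at Q = 1404.0.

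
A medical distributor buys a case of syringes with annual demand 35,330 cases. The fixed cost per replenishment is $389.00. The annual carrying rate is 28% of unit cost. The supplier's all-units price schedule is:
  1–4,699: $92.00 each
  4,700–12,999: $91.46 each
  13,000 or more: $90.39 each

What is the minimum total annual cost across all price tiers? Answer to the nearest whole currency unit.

Holding cost per unit per year at price C is H = 0.28·C.
Candidates are each tier's EOQ (if it falls in that tier) and each price-break quantity.
EOQ at $92.00 = 1033.0 (feasible in tier 1): TC = 35,330×$92.00 + (35,330/1033.0)×389 + (1033.0/2)×0.28×$92.00 = $3,276,969.37.
EOQ at $91.46 = 1036.0 < 4700, so use break Q=4700: TC = 35,330×$91.46 + (35,330/4700.0)×389 + (4700.0/2)×0.28×$91.46 = $3,294,386.60.
EOQ at $90.39 = 1042.1 < 13000, so use break Q=13000: TC = 35,330×$90.39 + (35,330/13000.0)×389 + (13000.0/2)×0.28×$90.39 = $3,359,045.68.
Lowest total cost among the candidates is at Q = 1033.0.

TC* ≈ $3,276,969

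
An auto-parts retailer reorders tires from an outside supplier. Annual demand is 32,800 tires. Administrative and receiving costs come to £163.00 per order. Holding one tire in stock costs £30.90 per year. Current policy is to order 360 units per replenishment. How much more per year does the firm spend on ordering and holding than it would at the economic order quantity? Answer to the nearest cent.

EOQ = √(2DS/H) = √(2 × 32,800 × 163 / 30.9) ≈ 588.26.
Cost at Q* = (D/Q*)S + (Q*/2)H = √(2DSH) ≈ £18,177.12.
Cost at Q = 360: (32,800/360)×163 + (360/2)×30.9 = £14,851.11 + £5,562.00 = £20,413.11.
Excess = £20,413.11 − £18,177.12 = £2,236.00.

Extra cost ≈ £2,236.00 per year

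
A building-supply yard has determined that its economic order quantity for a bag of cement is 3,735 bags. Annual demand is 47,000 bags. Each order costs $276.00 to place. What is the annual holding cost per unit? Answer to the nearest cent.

H ≈ $1.86

The basic EOQ model gives Q* = √(2DS/H); rearrange for the unknown.
From Q* = √(2DS/H): H = 2DS / Q*² = 2 × 47,000 × 276 / 3,735² = 1.8598.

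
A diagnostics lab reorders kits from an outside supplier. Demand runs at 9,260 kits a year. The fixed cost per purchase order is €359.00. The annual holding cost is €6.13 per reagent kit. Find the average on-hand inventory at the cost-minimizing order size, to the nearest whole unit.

Q* = √(2DS/H) = √(2 × 9,260 × 359 / 6.13) ≈ 1041.45.
Average inventory = Q*/2 ≈ 1041.45 / 2 = 520.724.

Average inventory ≈ 521 kits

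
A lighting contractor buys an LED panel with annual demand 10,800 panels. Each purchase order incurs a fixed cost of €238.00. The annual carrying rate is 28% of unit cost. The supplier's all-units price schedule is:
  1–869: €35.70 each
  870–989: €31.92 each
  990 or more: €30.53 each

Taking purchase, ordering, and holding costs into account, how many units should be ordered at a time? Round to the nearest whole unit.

Q* ≈ 990 panels

Holding cost per unit per year at price C is H = 0.28·C.
For each price level, check whether its EOQ is feasible; otherwise the best quantity at that price is the breakpoint.
EOQ at €35.70 = 717.1 (feasible in tier 1): TC = 10,800×€35.70 + (10,800/717.1)×238 + (717.1/2)×0.28×€35.70 = €392,728.50.
EOQ at €31.92 = 758.4 < 870, so use break Q=870: TC = 10,800×€31.92 + (10,800/870.0)×238 + (870.0/2)×0.28×€31.92 = €351,578.34.
EOQ at €30.53 = 775.5 < 990, so use break Q=990: TC = 10,800×€30.53 + (10,800/990.0)×238 + (990.0/2)×0.28×€30.53 = €336,551.82.
Lowest total cost is €336,551.82 at Q = 990.0.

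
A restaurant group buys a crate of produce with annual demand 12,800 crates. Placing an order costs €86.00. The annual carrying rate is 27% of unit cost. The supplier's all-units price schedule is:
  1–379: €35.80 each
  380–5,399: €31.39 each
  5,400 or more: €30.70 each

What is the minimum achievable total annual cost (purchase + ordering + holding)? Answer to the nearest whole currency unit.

Holding cost per unit per year at price C is H = 0.27·C.
For each price level, check whether its EOQ is feasible; otherwise the best quantity at that price is the breakpoint.
Tier 1 (€35.80): EOQ = 477.2 exceeds tier's upper bound 379, so this tier is dominated.
EOQ at €31.39 = 509.7 (feasible in tier 2): TC = 12,800×€31.39 + (12,800/509.7)×86 + (509.7/2)×0.27×€31.39 = €406,111.63.
EOQ at €30.70 = 515.4 < 5400, so use break Q=5400: TC = 12,800×€30.70 + (12,800/5400.0)×86 + (5400.0/2)×0.27×€30.70 = €415,544.15.
Lowest total cost among the candidates is at Q = 509.7.

TC* ≈ €406,112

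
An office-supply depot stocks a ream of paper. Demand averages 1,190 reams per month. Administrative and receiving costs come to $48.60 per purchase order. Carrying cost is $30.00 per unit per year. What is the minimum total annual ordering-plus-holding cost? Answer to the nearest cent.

Annual demand D = 1,190 × 12 = 14,280.
EOQ = √(2DS/H) = √(2 × 14,280 × 48.6 / 30) ≈ 215.10.
At Q*, ordering cost (D/Q*)S equals holding cost (Q*/2)H, each = √(DSH/2).
Minimum total = √(2DSH) = √(2 × 14,280 × 48.6 × 30) ≈ 6452.944.

TC* ≈ $6,452.94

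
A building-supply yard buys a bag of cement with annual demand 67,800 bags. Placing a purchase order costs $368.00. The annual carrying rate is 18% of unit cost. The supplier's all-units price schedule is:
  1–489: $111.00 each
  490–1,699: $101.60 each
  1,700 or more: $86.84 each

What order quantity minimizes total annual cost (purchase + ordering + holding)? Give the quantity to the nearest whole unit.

Q* ≈ 1,787 bags

Holding cost per unit per year at price C is H = 0.18·C.
Candidates are each tier's EOQ (if it falls in that tier) and each price-break quantity.
Tier 1 ($111.00): EOQ = 1580.4 exceeds tier's upper bound 489, so this tier is dominated.
EOQ at $101.60 = 1651.9 (feasible in tier 2): TC = 67,800×$101.60 + (67,800/1651.9)×368 + (1651.9/2)×0.18×$101.60 = $6,918,689.04.
EOQ at $86.84 = 1786.7 (feasible in tier 3): TC = 67,800×$86.84 + (67,800/1786.7)×368 + (1786.7/2)×0.18×$86.84 = $5,915,680.65.
Lowest total cost is $5,915,680.65 at Q = 1786.7.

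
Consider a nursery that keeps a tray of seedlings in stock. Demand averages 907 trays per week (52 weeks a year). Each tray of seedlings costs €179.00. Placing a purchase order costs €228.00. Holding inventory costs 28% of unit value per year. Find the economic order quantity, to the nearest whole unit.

Q* ≈ 655 trays

Annual demand D = 907 × 52 = 47,164.
Holding cost H = 0.28 × €179.00 = €50.1200 per unit per year.
EOQ = √(2DS / H) = √(2 × 47,164 × 228 / 50.12).
= √(21,506,784 / 50.12) = √429,105.826 ≈ 655.062.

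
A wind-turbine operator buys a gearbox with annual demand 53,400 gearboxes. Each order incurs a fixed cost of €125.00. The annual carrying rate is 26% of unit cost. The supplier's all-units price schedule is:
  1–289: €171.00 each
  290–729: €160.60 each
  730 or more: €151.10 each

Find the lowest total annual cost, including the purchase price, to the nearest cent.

Holding cost per unit per year at price C is H = 0.26·C.
Evaluate total cost at each tier's feasible EOQ or, if the EOQ is below the tier, at the tier's minimum quantity.
Tier 1 (€171.00): EOQ = 548.0 exceeds tier's upper bound 289, so this tier is dominated.
EOQ at €160.60 = 565.4 (feasible in tier 2): TC = 53,400×€160.60 + (53,400/565.4)×125 + (565.4/2)×0.26×€160.60 = €8,599,650.22.
EOQ at €151.10 = 582.9 < 730, so use break Q=730: TC = 53,400×€151.10 + (53,400/730.0)×125 + (730.0/2)×0.26×€151.10 = €8,092,223.23.
Lowest total cost among the candidates is at Q = 730.0.

TC* ≈ €8,092,223.23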